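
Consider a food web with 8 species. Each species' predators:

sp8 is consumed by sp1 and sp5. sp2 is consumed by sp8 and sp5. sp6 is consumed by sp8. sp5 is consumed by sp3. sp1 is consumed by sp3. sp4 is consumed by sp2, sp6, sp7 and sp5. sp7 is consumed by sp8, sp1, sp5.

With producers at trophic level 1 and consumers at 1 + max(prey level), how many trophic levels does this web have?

5

Producers (level 1): sp4.
sp4 → sp7 → sp8 → sp5 → sp3 gives sp3 level 5.
No species has a prey at level 5, so no species reaches level 6.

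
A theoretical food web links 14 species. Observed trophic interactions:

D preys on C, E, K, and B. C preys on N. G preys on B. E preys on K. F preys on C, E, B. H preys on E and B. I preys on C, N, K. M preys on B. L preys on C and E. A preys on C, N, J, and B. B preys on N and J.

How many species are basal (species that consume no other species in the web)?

3

Basal species (no prey listed): K, N, J.
Count: 3.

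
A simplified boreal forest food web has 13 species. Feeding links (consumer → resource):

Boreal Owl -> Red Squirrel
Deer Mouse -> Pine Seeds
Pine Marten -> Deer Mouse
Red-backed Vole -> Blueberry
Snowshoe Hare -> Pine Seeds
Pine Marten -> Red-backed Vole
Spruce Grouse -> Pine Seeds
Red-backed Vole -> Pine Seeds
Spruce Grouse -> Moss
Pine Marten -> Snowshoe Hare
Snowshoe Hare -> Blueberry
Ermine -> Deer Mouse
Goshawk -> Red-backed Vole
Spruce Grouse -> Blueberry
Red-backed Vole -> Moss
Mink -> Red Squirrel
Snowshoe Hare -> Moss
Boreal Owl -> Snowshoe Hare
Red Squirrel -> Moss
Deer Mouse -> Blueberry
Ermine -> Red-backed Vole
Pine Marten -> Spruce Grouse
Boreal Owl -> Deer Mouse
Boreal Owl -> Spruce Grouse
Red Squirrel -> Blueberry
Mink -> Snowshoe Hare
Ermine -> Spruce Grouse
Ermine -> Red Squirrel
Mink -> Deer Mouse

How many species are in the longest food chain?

3 species

One longest chain: Blueberry → Red-backed Vole → Goshawk.
It has 3 species and 2 links.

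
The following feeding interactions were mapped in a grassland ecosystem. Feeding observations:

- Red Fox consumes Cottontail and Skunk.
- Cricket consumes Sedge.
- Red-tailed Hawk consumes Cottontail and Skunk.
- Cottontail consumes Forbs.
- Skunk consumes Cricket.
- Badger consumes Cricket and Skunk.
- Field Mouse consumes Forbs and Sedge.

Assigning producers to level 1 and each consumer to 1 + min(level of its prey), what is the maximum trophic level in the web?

3

Producers (level 1): Sedge, Forbs.
Following each consumer down to its lowest-level prey: Forbs → Cottontail → Red Fox (levels 1 through 3).
All prey of Red Fox (Cottontail 2, Skunk 3) are at level 2 or above, so Red Fox is at level 1 + 2 = 3.
Every consumer has at least one prey at level 2 or below, so none exceeds level 3.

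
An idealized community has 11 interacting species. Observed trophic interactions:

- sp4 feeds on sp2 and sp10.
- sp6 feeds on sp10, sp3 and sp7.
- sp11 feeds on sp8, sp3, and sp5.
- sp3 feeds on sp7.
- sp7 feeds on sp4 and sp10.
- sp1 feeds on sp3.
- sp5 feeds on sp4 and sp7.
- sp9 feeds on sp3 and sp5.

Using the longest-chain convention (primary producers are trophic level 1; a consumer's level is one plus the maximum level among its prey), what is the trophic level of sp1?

Trophic level 5

sp2 is a producer → level 1.
sp4 eats sp2 (level 1); other prey at levels: sp10 1 → level 2.
sp7 eats sp4 (level 2); other prey at levels: sp10 1 → level 3.
sp3 eats sp7 → level 4.
sp1 eats sp3 → level 5.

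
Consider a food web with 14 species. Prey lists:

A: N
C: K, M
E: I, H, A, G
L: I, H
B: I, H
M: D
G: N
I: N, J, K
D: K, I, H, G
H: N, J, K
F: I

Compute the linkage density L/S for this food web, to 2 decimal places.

There are L = 24 links among S = 14 species.
L/S = 24/14 = 1.7143 ≈ 1.71.

L/S = 1.71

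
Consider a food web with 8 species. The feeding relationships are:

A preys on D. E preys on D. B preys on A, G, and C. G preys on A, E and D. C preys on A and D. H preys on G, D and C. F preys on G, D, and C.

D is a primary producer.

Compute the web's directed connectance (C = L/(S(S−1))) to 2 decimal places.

C = 0.29

The web has S = 8 species and L = 16 feeding links.
C = L / (S(S−1)) = 16 / 56 = 0.2857 ≈ 0.29.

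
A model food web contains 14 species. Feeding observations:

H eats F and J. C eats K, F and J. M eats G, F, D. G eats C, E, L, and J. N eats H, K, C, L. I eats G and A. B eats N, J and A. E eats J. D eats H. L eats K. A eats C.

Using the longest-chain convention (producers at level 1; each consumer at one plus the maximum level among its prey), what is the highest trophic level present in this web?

Producers (level 1): J, K, F.
J → H → N → B gives B level 4.
No species has a prey at level 4, so no species reaches level 5.

4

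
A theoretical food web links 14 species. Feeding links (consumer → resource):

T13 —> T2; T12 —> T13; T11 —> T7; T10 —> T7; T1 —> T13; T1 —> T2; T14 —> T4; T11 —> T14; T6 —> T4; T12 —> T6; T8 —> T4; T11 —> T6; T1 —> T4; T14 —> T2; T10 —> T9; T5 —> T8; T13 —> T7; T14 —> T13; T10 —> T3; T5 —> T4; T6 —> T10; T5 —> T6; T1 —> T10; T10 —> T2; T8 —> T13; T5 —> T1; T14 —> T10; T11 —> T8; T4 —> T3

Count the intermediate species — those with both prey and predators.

7

Intermediate species (has both prey and predators): T10, T13, T4, T6, T1, T8, T14.
Count: 7.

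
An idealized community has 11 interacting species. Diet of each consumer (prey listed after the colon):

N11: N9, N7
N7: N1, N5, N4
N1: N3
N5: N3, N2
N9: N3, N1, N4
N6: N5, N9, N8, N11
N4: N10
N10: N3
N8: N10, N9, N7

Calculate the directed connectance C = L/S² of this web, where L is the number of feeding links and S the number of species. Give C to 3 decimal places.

The web has S = 11 species and L = 20 feeding links.
C = L / S² = 20 / 121 = 0.1653 ≈ 0.165.

C = 0.165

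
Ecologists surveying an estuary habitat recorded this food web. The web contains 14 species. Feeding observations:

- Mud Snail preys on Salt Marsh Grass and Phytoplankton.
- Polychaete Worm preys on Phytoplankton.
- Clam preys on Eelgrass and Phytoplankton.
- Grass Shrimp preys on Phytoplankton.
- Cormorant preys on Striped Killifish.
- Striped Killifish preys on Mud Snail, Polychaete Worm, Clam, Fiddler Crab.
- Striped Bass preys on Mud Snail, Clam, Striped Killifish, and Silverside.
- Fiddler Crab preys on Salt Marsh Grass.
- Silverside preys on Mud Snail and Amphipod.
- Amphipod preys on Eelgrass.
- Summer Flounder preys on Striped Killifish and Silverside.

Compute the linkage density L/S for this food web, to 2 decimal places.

There are L = 21 links among S = 14 species.
L/S = 21/14 = 1.5000 ≈ 1.50.

L/S = 1.50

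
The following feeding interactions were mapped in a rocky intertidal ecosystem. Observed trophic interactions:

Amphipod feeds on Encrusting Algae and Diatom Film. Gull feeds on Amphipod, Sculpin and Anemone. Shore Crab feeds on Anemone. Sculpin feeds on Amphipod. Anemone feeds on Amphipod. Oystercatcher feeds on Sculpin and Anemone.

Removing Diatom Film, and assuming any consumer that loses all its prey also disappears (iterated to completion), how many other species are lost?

Remove Diatom Film.
Every predator of it retains at least one other prey: Amphipod still has Encrusting Algae.
No consumer loses all prey, so no secondary extinctions occur.

0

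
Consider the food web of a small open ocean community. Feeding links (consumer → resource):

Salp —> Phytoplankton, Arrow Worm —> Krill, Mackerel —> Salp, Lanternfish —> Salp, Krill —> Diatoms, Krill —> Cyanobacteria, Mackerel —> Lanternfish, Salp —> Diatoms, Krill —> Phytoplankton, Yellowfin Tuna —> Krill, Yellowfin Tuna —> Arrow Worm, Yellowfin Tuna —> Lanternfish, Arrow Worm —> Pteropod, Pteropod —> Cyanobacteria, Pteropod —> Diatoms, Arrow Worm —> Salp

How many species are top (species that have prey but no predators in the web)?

Top species (has prey, but nothing eats it): Yellowfin Tuna, Mackerel.
Count: 2.

2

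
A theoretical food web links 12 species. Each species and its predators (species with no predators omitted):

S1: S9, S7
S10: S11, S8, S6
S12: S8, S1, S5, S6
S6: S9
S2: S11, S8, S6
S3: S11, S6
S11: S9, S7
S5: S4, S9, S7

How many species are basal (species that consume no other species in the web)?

4

Basal species (no prey listed): S10, S2, S12, S3.
Count: 4.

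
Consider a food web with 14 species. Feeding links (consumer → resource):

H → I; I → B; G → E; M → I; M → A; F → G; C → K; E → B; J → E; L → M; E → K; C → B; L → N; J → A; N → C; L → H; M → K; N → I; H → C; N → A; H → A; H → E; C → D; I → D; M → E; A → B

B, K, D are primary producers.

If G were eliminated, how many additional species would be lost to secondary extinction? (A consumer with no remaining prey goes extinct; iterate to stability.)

1

Remove G.
Round 1: F (all prey gone) → extinct.
No further losses. Total secondary extinctions: 1.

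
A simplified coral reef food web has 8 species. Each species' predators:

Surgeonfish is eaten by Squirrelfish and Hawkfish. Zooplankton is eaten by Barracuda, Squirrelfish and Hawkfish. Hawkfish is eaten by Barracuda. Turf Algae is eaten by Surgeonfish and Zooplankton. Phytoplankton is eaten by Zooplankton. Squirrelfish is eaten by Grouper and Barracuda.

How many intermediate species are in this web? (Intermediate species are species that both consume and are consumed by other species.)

Intermediate species (has both prey and predators): Zooplankton, Surgeonfish, Squirrelfish, Hawkfish.
Count: 4.

4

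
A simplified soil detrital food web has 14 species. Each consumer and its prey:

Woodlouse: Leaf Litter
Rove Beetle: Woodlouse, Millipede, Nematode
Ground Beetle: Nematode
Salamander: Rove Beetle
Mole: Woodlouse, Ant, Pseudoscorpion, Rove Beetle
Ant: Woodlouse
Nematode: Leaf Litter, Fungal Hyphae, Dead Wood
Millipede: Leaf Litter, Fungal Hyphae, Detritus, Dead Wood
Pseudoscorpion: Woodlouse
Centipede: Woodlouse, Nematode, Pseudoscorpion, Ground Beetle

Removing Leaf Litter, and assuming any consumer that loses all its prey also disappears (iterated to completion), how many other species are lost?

3

Remove Leaf Litter.
Round 1: Woodlouse (all prey gone) → extinct.
Round 2: Ant (all prey gone), Pseudoscorpion (all prey gone) → extinct.
No further losses. Total secondary extinctions: 3.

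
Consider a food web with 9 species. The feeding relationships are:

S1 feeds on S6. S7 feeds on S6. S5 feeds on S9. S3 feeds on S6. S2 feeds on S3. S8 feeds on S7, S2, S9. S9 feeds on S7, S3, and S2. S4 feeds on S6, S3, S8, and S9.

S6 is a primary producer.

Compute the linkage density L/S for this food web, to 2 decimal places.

L/S = 1.67

There are L = 15 links among S = 9 species.
L/S = 15/9 = 1.6667 ≈ 1.67.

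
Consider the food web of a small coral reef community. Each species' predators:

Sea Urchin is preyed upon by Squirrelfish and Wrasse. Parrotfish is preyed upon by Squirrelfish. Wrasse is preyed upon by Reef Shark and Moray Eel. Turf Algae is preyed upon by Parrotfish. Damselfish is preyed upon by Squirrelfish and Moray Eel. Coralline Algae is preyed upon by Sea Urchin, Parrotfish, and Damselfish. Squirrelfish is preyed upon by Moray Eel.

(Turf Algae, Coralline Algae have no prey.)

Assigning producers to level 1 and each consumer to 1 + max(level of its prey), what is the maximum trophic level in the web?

4

Producers (level 1): Turf Algae, Coralline Algae.
Coralline Algae → Damselfish → Squirrelfish → Moray Eel gives Moray Eel level 4.
No species has a prey at level 4, so no species reaches level 5.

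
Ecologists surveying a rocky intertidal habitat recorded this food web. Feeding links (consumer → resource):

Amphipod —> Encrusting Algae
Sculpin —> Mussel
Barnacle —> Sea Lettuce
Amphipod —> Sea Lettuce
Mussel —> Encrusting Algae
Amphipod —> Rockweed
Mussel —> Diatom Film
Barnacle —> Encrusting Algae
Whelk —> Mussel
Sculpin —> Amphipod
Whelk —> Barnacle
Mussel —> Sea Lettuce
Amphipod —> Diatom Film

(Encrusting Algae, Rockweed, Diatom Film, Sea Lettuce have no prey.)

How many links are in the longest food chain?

One longest chain: Encrusting Algae → Mussel → Whelk.
It has 3 species and 2 links.

2 links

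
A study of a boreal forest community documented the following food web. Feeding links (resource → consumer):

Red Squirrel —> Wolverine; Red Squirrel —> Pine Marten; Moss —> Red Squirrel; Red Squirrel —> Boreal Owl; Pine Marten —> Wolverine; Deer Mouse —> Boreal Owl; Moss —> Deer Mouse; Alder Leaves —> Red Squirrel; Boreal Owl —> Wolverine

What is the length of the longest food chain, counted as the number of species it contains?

One longest chain: Alder Leaves → Red Squirrel → Pine Marten → Wolverine.
It has 4 species and 3 links.

4 species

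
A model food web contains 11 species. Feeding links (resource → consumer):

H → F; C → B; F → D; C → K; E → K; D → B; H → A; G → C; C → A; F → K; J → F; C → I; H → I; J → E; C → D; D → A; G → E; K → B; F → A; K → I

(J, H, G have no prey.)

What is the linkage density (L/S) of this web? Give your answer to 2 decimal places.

L/S = 1.82

There are L = 20 links among S = 11 species.
L/S = 20/11 = 1.8182 ≈ 1.82.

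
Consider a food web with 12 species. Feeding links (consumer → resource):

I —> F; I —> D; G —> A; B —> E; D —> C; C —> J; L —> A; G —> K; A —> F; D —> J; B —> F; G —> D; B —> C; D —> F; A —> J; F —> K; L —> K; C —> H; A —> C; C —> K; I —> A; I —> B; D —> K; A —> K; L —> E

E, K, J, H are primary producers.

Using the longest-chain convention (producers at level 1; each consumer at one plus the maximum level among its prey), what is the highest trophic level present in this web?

4

Producers (level 1): E, K, J, H.
K → F → D → G gives G level 4.
No species has a prey at level 4, so no species reaches level 5.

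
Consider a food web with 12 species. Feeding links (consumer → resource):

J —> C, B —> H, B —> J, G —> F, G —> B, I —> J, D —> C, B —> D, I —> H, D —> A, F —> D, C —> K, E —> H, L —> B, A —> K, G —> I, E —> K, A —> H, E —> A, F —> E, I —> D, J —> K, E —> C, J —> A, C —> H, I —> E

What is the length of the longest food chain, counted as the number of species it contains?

5 species

One longest chain: H → C → J → B → L.
It has 5 species and 4 links.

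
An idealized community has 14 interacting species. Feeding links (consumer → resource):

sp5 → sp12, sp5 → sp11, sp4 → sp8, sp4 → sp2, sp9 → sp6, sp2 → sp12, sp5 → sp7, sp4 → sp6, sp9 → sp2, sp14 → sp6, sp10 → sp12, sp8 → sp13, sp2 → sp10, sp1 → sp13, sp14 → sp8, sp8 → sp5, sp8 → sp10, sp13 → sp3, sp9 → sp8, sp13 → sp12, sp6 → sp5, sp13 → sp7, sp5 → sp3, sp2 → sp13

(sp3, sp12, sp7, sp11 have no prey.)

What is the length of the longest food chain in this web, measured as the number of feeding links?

3 links

One longest chain: sp3 → sp5 → sp6 → sp9.
It has 4 species and 3 links.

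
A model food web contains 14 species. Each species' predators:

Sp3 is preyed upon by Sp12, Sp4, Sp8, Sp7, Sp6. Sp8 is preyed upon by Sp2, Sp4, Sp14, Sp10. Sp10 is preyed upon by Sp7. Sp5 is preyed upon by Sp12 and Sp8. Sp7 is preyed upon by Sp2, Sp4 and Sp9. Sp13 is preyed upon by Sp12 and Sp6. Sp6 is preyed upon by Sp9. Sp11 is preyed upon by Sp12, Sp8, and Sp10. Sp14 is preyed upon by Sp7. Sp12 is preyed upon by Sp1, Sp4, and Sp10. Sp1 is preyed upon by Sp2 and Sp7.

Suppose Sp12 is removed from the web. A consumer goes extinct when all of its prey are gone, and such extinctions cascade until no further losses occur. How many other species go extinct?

Remove Sp12.
Round 1: Sp1 (all prey gone) → extinct.
No further losses. Total secondary extinctions: 1.

1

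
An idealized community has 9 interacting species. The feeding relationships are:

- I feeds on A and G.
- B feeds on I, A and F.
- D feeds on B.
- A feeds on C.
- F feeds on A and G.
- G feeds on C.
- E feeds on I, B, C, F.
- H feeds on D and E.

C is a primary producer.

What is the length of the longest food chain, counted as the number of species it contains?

6 species

One longest chain: C → G → I → B → D → H.
It has 6 species and 5 links.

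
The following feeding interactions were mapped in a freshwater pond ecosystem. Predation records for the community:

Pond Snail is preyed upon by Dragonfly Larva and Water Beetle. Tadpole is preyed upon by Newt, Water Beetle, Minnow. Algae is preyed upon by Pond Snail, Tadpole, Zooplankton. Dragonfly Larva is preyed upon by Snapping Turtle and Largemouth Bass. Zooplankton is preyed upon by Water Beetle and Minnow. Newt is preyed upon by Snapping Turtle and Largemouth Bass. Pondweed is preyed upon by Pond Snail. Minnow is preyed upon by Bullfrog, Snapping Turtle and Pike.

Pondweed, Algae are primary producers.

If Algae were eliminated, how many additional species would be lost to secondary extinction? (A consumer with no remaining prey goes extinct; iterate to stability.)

6

Remove Algae.
Round 1: Tadpole (all prey gone), Zooplankton (all prey gone) → extinct.
Round 2: Minnow (all prey gone), Newt (all prey gone) → extinct.
Round 3: Bullfrog (all prey gone), Pike (all prey gone) → extinct.
No further losses. Total secondary extinctions: 6.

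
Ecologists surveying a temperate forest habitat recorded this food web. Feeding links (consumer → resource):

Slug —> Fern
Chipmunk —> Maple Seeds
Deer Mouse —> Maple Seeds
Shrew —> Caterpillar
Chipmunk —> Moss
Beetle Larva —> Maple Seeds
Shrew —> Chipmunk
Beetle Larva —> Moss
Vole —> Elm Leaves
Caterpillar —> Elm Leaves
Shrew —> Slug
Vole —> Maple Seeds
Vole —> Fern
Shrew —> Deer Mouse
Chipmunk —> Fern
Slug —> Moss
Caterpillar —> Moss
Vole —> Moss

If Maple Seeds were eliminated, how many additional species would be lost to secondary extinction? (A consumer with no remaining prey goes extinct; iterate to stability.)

Remove Maple Seeds.
Round 1: Deer Mouse (all prey gone) → extinct.
No further losses. Total secondary extinctions: 1.

1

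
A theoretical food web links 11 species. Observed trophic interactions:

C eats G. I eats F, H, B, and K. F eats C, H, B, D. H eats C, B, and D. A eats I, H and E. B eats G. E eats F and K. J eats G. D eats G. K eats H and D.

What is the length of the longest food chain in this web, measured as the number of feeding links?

5 links

One longest chain: G → B → H → F → E → A.
It has 6 species and 5 links.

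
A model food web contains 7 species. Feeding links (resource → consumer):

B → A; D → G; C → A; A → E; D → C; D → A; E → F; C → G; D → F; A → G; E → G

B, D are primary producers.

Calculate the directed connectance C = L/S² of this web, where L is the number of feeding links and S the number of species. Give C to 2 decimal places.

The web has S = 7 species and L = 11 feeding links.
C = L / S² = 11 / 49 = 0.2245 ≈ 0.22.

C = 0.22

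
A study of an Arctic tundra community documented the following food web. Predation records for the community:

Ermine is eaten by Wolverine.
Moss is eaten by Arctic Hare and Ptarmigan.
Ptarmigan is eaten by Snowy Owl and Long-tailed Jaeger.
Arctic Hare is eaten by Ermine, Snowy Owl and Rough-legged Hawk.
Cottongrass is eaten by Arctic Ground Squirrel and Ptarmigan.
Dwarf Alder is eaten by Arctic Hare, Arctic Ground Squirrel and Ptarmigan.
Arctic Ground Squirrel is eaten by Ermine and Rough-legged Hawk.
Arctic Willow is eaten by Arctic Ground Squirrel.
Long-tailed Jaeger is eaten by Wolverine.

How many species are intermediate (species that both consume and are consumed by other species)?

Intermediate species (has both prey and predators): Arctic Ground Squirrel, Arctic Hare, Ptarmigan, Ermine, Long-tailed Jaeger.
Count: 5.

5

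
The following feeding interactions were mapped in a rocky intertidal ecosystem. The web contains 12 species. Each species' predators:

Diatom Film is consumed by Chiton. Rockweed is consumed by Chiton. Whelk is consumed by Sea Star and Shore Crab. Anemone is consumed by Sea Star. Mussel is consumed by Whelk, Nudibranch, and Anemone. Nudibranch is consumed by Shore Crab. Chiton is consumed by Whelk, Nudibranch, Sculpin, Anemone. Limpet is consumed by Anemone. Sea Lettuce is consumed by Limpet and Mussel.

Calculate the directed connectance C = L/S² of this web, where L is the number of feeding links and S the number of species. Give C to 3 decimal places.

The web has S = 12 species and L = 16 feeding links.
C = L / S² = 16 / 144 = 0.1111 ≈ 0.111.

C = 0.111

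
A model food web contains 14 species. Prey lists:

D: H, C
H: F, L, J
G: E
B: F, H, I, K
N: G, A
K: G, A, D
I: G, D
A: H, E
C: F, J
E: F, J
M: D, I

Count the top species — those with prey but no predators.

3

Top species (has prey, but nothing eats it): N, B, M.
Count: 3.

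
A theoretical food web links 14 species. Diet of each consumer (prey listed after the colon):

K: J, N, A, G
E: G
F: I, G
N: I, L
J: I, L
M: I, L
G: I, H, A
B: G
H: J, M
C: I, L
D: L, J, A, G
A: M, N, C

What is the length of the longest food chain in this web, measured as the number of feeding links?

4 links

One longest chain: I → J → H → G → F.
It has 5 species and 4 links.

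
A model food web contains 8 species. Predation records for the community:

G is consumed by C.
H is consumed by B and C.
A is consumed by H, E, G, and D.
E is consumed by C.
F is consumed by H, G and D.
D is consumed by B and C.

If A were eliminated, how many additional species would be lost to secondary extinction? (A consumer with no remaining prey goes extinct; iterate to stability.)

1

Remove A.
Round 1: E (all prey gone) → extinct.
No further losses. Total secondary extinctions: 1.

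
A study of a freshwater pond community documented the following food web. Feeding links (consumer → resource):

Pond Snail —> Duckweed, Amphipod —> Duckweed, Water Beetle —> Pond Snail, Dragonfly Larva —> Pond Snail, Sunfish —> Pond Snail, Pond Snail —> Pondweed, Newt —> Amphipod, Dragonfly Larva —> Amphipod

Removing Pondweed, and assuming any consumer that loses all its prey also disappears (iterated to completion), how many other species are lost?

Remove Pondweed.
Every predator of it retains at least one other prey: Pond Snail still has Duckweed.
No consumer loses all prey, so no secondary extinctions occur.

0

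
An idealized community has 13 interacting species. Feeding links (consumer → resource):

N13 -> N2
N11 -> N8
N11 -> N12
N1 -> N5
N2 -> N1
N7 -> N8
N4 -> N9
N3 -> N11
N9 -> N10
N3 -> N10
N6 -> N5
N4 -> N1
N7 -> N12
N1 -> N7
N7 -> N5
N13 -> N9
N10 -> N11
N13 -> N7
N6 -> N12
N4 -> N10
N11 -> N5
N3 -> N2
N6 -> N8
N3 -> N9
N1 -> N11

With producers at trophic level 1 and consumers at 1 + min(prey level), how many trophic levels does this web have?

4

Producers (level 1): N12, N8, N5.
Following each consumer down to its lowest-level prey: N12 → N11 → N10 → N9 (levels 1 through 4).
All prey of N9 (N10 3) are at level 3 or above, so N9 is at level 1 + 3 = 4.
Every consumer has at least one prey at level 3 or below, so none exceeds level 4.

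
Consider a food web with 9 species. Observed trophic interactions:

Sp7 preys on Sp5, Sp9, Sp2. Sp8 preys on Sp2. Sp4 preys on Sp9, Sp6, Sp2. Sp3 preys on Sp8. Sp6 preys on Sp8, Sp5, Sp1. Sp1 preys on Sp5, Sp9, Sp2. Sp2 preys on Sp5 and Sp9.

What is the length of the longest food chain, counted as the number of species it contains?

One longest chain: Sp5 → Sp2 → Sp1 → Sp6 → Sp4.
It has 5 species and 4 links.

5 species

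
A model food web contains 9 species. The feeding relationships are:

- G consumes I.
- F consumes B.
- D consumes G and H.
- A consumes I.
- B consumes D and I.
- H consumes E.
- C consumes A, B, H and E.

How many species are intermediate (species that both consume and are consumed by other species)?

5

Intermediate species (has both prey and predators): G, A, H, D, B.
Count: 5.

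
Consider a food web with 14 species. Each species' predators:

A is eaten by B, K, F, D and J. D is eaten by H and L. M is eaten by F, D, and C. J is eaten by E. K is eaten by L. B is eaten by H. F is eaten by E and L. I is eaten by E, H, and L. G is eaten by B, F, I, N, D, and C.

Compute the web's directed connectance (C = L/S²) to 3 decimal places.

The web has S = 14 species and L = 24 feeding links.
C = L / S² = 24 / 196 = 0.1224 ≈ 0.122.

C = 0.122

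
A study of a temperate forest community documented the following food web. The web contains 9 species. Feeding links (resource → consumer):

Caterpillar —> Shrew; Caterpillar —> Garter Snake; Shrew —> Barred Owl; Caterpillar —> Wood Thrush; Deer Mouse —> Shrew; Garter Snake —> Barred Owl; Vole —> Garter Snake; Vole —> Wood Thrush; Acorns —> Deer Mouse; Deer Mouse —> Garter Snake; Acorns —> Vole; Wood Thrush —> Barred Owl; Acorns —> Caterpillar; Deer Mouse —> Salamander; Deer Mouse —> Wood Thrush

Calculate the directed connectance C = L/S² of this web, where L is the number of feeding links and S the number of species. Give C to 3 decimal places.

C = 0.185

The web has S = 9 species and L = 15 feeding links.
C = L / S² = 15 / 81 = 0.1852 ≈ 0.185.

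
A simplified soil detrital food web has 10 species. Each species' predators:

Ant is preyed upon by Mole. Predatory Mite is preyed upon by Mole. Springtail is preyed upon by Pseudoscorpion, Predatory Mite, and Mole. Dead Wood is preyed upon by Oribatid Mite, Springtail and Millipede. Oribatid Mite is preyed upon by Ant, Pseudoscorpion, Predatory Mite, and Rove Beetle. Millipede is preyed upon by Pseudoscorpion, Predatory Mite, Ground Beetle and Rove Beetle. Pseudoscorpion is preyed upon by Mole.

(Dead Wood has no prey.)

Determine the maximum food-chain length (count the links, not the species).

One longest chain: Dead Wood → Oribatid Mite → Ant → Mole.
It has 4 species and 3 links.

3 links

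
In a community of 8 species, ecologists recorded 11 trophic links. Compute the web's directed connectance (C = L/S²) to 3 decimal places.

The web has S = 8 species and L = 11 feeding links.
C = L / S² = 11 / 64 = 0.1719 ≈ 0.172.

C = 0.172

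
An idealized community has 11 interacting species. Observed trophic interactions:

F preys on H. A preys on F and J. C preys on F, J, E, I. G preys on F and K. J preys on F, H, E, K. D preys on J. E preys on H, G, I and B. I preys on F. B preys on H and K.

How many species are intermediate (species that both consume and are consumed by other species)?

6

Intermediate species (has both prey and predators): B, F, G, I, E, J.
Count: 6.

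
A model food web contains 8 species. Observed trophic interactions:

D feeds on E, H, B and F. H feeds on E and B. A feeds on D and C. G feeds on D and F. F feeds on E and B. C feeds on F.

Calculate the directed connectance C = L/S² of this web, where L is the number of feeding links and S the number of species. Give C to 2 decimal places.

The web has S = 8 species and L = 13 feeding links.
C = L / S² = 13 / 64 = 0.2031 ≈ 0.20.

C = 0.20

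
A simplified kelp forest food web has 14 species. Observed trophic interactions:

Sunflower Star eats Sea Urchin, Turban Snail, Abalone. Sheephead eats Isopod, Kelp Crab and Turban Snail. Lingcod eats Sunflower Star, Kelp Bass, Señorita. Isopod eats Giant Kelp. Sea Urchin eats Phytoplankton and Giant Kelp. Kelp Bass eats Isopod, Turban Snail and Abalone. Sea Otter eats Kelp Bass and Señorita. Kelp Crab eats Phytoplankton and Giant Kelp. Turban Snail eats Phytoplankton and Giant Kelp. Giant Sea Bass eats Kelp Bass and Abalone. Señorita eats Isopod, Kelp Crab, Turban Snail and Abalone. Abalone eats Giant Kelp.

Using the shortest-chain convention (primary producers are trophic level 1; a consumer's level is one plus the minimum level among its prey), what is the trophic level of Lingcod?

Trophic level 4

Giant Kelp is a producer → level 1.
Abalone eats Giant Kelp → level 2.
Sunflower Star eats Abalone → level 3.
Lingcod eats Sunflower Star → level 4.
No prey of Lingcod is below level 3, so 4 is the minimum.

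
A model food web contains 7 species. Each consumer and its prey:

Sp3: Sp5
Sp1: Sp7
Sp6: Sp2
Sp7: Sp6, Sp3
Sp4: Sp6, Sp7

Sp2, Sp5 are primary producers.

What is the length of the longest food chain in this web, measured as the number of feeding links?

3 links

One longest chain: Sp2 → Sp6 → Sp7 → Sp1.
It has 4 species and 3 links.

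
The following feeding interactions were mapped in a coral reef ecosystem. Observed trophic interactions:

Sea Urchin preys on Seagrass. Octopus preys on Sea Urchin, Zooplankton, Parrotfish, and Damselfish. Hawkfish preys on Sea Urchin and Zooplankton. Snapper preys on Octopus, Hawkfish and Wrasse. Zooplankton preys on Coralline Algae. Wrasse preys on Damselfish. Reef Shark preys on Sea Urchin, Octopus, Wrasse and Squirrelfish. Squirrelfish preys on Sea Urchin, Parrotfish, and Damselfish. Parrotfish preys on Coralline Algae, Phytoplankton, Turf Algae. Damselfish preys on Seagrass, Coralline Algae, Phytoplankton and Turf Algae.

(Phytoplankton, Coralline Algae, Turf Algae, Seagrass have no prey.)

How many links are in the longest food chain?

3 links

One longest chain: Phytoplankton → Damselfish → Wrasse → Snapper.
It has 4 species and 3 links.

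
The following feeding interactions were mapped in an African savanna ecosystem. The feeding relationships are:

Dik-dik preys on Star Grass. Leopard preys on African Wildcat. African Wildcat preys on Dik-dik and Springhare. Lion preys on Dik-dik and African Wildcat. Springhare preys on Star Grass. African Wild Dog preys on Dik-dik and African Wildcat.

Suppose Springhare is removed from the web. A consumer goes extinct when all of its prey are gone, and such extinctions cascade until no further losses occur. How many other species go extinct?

0

Remove Springhare.
Every predator of it retains at least one other prey: African Wildcat still has Dik-dik.
No consumer loses all prey, so no secondary extinctions occur.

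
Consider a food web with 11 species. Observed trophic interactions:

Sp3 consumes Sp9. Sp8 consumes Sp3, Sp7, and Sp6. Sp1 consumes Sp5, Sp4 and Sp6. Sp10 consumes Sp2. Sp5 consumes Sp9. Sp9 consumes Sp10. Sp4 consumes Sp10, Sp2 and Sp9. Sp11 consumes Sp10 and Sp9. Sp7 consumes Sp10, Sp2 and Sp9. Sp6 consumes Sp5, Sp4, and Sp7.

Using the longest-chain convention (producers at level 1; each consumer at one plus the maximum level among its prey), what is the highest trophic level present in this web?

6

Producers (level 1): Sp2.
Sp2 → Sp10 → Sp9 → Sp4 → Sp6 → Sp1 gives Sp1 level 6.
No species has a prey at level 6, so no species reaches level 7.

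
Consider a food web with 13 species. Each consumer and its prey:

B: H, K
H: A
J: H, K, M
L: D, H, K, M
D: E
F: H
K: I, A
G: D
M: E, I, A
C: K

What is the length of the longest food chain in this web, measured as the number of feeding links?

2 links

One longest chain: A → H → J.
It has 3 species and 2 links.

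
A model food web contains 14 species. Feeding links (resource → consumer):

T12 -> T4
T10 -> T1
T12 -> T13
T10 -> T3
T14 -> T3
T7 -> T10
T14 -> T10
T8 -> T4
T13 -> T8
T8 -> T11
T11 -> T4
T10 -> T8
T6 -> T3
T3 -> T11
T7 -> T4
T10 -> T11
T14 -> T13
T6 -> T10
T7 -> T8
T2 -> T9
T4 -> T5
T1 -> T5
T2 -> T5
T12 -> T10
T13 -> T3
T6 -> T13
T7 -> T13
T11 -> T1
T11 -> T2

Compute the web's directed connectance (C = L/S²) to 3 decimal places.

C = 0.148

The web has S = 14 species and L = 29 feeding links.
C = L / S² = 29 / 196 = 0.1480 ≈ 0.148.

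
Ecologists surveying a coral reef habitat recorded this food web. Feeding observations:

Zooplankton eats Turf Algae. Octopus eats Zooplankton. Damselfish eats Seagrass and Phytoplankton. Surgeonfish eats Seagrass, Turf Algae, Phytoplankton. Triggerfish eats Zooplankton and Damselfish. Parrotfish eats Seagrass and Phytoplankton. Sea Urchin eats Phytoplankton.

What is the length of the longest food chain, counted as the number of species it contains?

One longest chain: Turf Algae → Zooplankton → Triggerfish.
It has 3 species and 2 links.

3 species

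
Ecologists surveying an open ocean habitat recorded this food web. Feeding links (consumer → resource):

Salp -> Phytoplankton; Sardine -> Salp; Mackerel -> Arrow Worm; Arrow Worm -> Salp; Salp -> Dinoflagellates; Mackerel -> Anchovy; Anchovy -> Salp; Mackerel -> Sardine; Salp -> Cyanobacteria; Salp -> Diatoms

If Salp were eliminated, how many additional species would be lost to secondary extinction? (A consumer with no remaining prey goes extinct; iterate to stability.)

4

Remove Salp.
Round 1: Anchovy (all prey gone), Sardine (all prey gone), Arrow Worm (all prey gone) → extinct.
Round 2: Mackerel (all prey gone) → extinct.
No further losses. Total secondary extinctions: 4.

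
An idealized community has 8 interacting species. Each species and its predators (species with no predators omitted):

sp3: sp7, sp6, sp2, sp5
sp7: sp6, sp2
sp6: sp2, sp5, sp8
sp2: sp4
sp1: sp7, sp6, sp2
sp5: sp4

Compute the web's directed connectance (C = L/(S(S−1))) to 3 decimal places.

The web has S = 8 species and L = 14 feeding links.
C = L / (S(S−1)) = 14 / 56 = 0.2500 ≈ 0.250.

C = 0.250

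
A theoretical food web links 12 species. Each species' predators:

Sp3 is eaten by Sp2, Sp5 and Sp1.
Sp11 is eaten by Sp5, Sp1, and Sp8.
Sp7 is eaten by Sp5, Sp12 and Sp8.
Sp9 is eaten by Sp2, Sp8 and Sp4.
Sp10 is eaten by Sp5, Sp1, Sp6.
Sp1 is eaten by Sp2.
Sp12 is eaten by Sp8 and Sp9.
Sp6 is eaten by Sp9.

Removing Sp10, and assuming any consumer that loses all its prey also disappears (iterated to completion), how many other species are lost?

1

Remove Sp10.
Round 1: Sp6 (all prey gone) → extinct.
No further losses. Total secondary extinctions: 1.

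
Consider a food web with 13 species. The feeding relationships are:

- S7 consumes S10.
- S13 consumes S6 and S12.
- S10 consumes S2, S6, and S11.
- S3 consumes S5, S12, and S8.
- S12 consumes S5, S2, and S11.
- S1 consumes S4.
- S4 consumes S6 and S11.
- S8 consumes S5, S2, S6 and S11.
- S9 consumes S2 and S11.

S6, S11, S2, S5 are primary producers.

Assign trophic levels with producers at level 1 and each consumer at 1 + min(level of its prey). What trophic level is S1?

Trophic level 3

S6 is a producer → level 1.
S4 eats S6 → level 2.
S1 eats S4 → level 3.
No prey of S1 is below level 2, so 3 is the minimum.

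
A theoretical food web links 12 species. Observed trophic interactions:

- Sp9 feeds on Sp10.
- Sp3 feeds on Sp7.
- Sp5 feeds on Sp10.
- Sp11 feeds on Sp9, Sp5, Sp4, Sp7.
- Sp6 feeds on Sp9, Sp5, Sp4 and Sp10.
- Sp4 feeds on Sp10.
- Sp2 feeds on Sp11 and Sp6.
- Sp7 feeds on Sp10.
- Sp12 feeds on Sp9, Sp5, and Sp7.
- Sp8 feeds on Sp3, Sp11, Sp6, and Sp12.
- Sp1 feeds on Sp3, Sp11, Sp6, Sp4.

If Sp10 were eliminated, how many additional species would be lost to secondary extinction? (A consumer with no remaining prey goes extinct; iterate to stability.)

Remove Sp10.
Round 1: Sp4 (all prey gone), Sp5 (all prey gone), Sp9 (all prey gone), Sp7 (all prey gone) → extinct.
Round 2: Sp3 (all prey gone), Sp6 (all prey gone), Sp12 (all prey gone), Sp11 (all prey gone) → extinct.
Round 3: Sp8 (all prey gone), Sp1 (all prey gone), Sp2 (all prey gone) → extinct.
No further losses. Total secondary extinctions: 11.

11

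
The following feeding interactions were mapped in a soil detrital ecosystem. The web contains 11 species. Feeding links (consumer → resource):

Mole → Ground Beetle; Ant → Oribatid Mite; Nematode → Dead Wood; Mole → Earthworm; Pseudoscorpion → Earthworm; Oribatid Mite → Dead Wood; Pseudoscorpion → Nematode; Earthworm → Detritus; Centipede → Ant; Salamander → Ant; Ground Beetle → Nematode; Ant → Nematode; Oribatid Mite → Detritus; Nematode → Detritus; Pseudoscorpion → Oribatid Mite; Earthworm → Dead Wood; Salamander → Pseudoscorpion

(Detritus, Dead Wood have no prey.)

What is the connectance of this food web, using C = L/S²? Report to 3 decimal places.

The web has S = 11 species and L = 17 feeding links.
C = L / S² = 17 / 121 = 0.1405 ≈ 0.140.

C = 0.140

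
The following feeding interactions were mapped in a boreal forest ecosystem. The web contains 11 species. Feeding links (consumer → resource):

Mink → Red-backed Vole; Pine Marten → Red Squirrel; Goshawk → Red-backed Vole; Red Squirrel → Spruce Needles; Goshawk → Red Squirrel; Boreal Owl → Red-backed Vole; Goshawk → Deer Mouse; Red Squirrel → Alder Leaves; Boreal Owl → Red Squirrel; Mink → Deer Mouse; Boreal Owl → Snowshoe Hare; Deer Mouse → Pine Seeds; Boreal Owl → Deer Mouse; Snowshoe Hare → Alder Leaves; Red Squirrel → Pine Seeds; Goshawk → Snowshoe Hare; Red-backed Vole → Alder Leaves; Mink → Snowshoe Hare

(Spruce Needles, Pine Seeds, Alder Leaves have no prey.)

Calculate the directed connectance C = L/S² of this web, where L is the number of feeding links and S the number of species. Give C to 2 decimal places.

The web has S = 11 species and L = 18 feeding links.
C = L / S² = 18 / 121 = 0.1488 ≈ 0.15.

C = 0.15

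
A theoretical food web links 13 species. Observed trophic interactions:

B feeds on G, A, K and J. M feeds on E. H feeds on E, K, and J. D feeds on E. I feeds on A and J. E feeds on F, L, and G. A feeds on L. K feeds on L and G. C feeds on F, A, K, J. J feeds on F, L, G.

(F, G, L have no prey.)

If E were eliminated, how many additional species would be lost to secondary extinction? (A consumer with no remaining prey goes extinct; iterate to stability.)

2

Remove E.
Round 1: M (all prey gone), D (all prey gone) → extinct.
No further losses. Total secondary extinctions: 2.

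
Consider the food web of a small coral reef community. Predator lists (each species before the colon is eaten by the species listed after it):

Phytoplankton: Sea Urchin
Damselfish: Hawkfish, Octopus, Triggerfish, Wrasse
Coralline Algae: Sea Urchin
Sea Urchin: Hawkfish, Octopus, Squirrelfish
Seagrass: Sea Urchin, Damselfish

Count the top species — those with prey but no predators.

Top species (has prey, but nothing eats it): Hawkfish, Octopus, Triggerfish, Wrasse, Squirrelfish.
Count: 5.

5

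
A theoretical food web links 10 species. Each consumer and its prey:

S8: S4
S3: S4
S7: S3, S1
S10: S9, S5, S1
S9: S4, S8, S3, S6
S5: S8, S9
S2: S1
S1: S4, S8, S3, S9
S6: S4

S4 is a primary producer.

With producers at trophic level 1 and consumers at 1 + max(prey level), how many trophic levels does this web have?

Producers (level 1): S4.
S4 → S8 → S9 → S1 → S7 gives S7 level 5.
No species has a prey at level 5, so no species reaches level 6.

5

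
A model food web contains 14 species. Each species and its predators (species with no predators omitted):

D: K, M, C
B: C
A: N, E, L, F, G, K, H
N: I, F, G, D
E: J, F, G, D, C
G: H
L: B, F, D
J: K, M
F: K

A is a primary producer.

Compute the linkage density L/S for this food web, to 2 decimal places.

There are L = 27 links among S = 14 species.
L/S = 27/14 = 1.9286 ≈ 1.93.

L/S = 1.93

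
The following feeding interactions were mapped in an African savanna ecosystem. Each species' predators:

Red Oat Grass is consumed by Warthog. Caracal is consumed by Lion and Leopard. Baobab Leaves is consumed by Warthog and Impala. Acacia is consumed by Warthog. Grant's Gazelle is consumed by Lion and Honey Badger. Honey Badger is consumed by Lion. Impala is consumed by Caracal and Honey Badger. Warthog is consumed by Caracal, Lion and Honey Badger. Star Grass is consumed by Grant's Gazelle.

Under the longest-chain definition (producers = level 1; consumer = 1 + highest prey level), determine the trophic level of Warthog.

Trophic level 2

Baobab Leaves is a producer → level 1.
Warthog eats Baobab Leaves (level 1); other prey at levels: Red Oat Grass 1, Acacia 1 → level 2.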